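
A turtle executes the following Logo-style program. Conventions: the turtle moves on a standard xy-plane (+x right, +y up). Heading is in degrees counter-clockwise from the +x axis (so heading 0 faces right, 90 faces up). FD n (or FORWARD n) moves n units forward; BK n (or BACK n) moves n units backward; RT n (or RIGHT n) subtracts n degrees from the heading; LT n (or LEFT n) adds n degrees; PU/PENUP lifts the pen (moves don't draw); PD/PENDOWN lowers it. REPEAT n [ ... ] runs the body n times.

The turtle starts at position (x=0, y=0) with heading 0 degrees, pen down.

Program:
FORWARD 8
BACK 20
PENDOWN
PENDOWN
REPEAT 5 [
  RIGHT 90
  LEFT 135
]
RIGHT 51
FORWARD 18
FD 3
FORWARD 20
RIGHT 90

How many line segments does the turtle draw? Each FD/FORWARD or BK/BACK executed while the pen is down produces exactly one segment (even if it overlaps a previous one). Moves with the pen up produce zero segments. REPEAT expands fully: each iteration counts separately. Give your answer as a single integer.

Executing turtle program step by step:
Start: pos=(0,0), heading=0, pen down
FD 8: (0,0) -> (8,0) [heading=0, draw]
BK 20: (8,0) -> (-12,0) [heading=0, draw]
PD: pen down
PD: pen down
REPEAT 5 [
  -- iteration 1/5 --
  RT 90: heading 0 -> 270
  LT 135: heading 270 -> 45
  -- iteration 2/5 --
  RT 90: heading 45 -> 315
  LT 135: heading 315 -> 90
  -- iteration 3/5 --
  RT 90: heading 90 -> 0
  LT 135: heading 0 -> 135
  -- iteration 4/5 --
  RT 90: heading 135 -> 45
  LT 135: heading 45 -> 180
  -- iteration 5/5 --
  RT 90: heading 180 -> 90
  LT 135: heading 90 -> 225
]
RT 51: heading 225 -> 174
FD 18: (-12,0) -> (-29.901,1.882) [heading=174, draw]
FD 3: (-29.901,1.882) -> (-32.885,2.195) [heading=174, draw]
FD 20: (-32.885,2.195) -> (-52.775,4.286) [heading=174, draw]
RT 90: heading 174 -> 84
Final: pos=(-52.775,4.286), heading=84, 5 segment(s) drawn
Segments drawn: 5

Answer: 5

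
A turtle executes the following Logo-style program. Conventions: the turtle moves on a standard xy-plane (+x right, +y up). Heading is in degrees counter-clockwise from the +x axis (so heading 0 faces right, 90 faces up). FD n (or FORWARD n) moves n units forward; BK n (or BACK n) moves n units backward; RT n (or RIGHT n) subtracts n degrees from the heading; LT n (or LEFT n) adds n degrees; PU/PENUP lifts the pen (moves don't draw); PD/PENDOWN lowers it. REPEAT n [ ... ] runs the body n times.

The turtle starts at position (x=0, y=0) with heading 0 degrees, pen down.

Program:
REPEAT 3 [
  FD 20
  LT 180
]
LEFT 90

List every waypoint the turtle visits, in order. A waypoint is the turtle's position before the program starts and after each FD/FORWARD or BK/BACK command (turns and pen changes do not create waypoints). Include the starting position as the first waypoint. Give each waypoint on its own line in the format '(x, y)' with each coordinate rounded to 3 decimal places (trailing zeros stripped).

Answer: (0, 0)
(20, 0)
(0, 0)
(20, 0)

Derivation:
Executing turtle program step by step:
Start: pos=(0,0), heading=0, pen down
REPEAT 3 [
  -- iteration 1/3 --
  FD 20: (0,0) -> (20,0) [heading=0, draw]
  LT 180: heading 0 -> 180
  -- iteration 2/3 --
  FD 20: (20,0) -> (0,0) [heading=180, draw]
  LT 180: heading 180 -> 0
  -- iteration 3/3 --
  FD 20: (0,0) -> (20,0) [heading=0, draw]
  LT 180: heading 0 -> 180
]
LT 90: heading 180 -> 270
Final: pos=(20,0), heading=270, 3 segment(s) drawn
Waypoints (4 total):
(0, 0)
(20, 0)
(0, 0)
(20, 0)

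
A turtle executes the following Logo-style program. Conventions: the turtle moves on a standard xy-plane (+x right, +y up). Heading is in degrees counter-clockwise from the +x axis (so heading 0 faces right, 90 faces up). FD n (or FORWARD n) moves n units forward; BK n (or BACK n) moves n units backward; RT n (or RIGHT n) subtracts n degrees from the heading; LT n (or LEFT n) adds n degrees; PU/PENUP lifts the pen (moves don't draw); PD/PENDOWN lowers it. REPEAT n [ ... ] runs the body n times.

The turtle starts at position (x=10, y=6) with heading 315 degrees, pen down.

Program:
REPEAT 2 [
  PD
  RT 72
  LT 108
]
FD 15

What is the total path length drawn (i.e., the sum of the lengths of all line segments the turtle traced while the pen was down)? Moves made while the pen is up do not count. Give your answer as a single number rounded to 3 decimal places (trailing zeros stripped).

Executing turtle program step by step:
Start: pos=(10,6), heading=315, pen down
REPEAT 2 [
  -- iteration 1/2 --
  PD: pen down
  RT 72: heading 315 -> 243
  LT 108: heading 243 -> 351
  -- iteration 2/2 --
  PD: pen down
  RT 72: heading 351 -> 279
  LT 108: heading 279 -> 27
]
FD 15: (10,6) -> (23.365,12.81) [heading=27, draw]
Final: pos=(23.365,12.81), heading=27, 1 segment(s) drawn

Segment lengths:
  seg 1: (10,6) -> (23.365,12.81), length = 15
Total = 15

Answer: 15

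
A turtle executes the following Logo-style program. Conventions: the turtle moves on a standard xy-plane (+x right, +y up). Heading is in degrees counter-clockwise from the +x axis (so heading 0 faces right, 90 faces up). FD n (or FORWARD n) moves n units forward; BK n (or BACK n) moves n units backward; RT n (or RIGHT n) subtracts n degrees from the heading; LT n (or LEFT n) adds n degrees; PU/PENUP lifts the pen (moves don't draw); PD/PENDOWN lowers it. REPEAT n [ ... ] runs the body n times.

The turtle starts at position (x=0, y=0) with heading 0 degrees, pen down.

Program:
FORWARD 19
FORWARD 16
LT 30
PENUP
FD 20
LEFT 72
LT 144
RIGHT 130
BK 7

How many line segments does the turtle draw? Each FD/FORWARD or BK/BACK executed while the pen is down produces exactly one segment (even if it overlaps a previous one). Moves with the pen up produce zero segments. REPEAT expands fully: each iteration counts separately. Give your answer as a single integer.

Executing turtle program step by step:
Start: pos=(0,0), heading=0, pen down
FD 19: (0,0) -> (19,0) [heading=0, draw]
FD 16: (19,0) -> (35,0) [heading=0, draw]
LT 30: heading 0 -> 30
PU: pen up
FD 20: (35,0) -> (52.321,10) [heading=30, move]
LT 72: heading 30 -> 102
LT 144: heading 102 -> 246
RT 130: heading 246 -> 116
BK 7: (52.321,10) -> (55.389,3.708) [heading=116, move]
Final: pos=(55.389,3.708), heading=116, 2 segment(s) drawn
Segments drawn: 2

Answer: 2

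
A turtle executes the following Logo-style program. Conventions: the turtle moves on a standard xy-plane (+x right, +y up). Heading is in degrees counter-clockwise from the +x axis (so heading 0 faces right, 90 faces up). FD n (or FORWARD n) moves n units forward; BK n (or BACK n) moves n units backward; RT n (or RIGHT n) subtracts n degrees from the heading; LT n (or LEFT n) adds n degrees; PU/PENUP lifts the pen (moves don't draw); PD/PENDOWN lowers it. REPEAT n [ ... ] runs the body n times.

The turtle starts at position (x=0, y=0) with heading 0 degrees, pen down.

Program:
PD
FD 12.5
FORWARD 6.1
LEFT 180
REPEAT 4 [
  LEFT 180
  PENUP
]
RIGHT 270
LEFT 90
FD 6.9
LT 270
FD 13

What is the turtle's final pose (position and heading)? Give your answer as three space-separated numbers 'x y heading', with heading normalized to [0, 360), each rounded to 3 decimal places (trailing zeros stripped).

Executing turtle program step by step:
Start: pos=(0,0), heading=0, pen down
PD: pen down
FD 12.5: (0,0) -> (12.5,0) [heading=0, draw]
FD 6.1: (12.5,0) -> (18.6,0) [heading=0, draw]
LT 180: heading 0 -> 180
REPEAT 4 [
  -- iteration 1/4 --
  LT 180: heading 180 -> 0
  PU: pen up
  -- iteration 2/4 --
  LT 180: heading 0 -> 180
  PU: pen up
  -- iteration 3/4 --
  LT 180: heading 180 -> 0
  PU: pen up
  -- iteration 4/4 --
  LT 180: heading 0 -> 180
  PU: pen up
]
RT 270: heading 180 -> 270
LT 90: heading 270 -> 0
FD 6.9: (18.6,0) -> (25.5,0) [heading=0, move]
LT 270: heading 0 -> 270
FD 13: (25.5,0) -> (25.5,-13) [heading=270, move]
Final: pos=(25.5,-13), heading=270, 2 segment(s) drawn

Answer: 25.5 -13 270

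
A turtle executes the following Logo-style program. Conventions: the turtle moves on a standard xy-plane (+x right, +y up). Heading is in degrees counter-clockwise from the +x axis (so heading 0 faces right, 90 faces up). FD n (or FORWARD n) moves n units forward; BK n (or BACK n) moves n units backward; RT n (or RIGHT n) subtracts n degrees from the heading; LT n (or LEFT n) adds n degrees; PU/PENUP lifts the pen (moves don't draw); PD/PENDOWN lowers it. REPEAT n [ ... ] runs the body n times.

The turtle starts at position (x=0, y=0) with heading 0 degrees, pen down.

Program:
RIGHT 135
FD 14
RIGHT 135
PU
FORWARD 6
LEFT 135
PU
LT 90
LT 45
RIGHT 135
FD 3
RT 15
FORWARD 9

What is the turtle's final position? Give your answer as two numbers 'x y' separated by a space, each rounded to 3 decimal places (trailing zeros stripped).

Executing turtle program step by step:
Start: pos=(0,0), heading=0, pen down
RT 135: heading 0 -> 225
FD 14: (0,0) -> (-9.899,-9.899) [heading=225, draw]
RT 135: heading 225 -> 90
PU: pen up
FD 6: (-9.899,-9.899) -> (-9.899,-3.899) [heading=90, move]
LT 135: heading 90 -> 225
PU: pen up
LT 90: heading 225 -> 315
LT 45: heading 315 -> 0
RT 135: heading 0 -> 225
FD 3: (-9.899,-3.899) -> (-12.021,-6.021) [heading=225, move]
RT 15: heading 225 -> 210
FD 9: (-12.021,-6.021) -> (-19.815,-10.521) [heading=210, move]
Final: pos=(-19.815,-10.521), heading=210, 1 segment(s) drawn

Answer: -19.815 -10.521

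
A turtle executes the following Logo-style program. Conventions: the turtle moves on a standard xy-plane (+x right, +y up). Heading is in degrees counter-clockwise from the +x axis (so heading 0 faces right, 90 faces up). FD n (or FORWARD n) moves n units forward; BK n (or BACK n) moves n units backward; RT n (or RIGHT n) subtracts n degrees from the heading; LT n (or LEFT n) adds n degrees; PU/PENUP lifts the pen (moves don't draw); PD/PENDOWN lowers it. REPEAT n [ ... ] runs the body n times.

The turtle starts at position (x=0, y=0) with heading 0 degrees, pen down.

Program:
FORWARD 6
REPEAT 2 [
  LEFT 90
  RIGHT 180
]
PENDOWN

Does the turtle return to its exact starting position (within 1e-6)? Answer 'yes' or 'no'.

Executing turtle program step by step:
Start: pos=(0,0), heading=0, pen down
FD 6: (0,0) -> (6,0) [heading=0, draw]
REPEAT 2 [
  -- iteration 1/2 --
  LT 90: heading 0 -> 90
  RT 180: heading 90 -> 270
  -- iteration 2/2 --
  LT 90: heading 270 -> 0
  RT 180: heading 0 -> 180
]
PD: pen down
Final: pos=(6,0), heading=180, 1 segment(s) drawn

Start position: (0, 0)
Final position: (6, 0)
Distance = 6; >= 1e-6 -> NOT closed

Answer: no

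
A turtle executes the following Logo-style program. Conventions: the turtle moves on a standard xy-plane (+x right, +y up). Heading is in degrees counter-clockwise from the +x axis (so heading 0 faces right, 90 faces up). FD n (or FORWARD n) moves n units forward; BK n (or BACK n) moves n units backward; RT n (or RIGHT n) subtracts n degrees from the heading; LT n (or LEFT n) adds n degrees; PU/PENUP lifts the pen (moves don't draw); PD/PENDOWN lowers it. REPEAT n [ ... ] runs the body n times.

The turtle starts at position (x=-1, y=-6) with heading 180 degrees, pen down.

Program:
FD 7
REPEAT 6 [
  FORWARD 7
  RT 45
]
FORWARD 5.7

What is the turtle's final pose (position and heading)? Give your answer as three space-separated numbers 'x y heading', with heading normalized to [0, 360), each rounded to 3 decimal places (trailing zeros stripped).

Answer: -3.05 0.25 270

Derivation:
Executing turtle program step by step:
Start: pos=(-1,-6), heading=180, pen down
FD 7: (-1,-6) -> (-8,-6) [heading=180, draw]
REPEAT 6 [
  -- iteration 1/6 --
  FD 7: (-8,-6) -> (-15,-6) [heading=180, draw]
  RT 45: heading 180 -> 135
  -- iteration 2/6 --
  FD 7: (-15,-6) -> (-19.95,-1.05) [heading=135, draw]
  RT 45: heading 135 -> 90
  -- iteration 3/6 --
  FD 7: (-19.95,-1.05) -> (-19.95,5.95) [heading=90, draw]
  RT 45: heading 90 -> 45
  -- iteration 4/6 --
  FD 7: (-19.95,5.95) -> (-15,10.899) [heading=45, draw]
  RT 45: heading 45 -> 0
  -- iteration 5/6 --
  FD 7: (-15,10.899) -> (-8,10.899) [heading=0, draw]
  RT 45: heading 0 -> 315
  -- iteration 6/6 --
  FD 7: (-8,10.899) -> (-3.05,5.95) [heading=315, draw]
  RT 45: heading 315 -> 270
]
FD 5.7: (-3.05,5.95) -> (-3.05,0.25) [heading=270, draw]
Final: pos=(-3.05,0.25), heading=270, 8 segment(s) drawn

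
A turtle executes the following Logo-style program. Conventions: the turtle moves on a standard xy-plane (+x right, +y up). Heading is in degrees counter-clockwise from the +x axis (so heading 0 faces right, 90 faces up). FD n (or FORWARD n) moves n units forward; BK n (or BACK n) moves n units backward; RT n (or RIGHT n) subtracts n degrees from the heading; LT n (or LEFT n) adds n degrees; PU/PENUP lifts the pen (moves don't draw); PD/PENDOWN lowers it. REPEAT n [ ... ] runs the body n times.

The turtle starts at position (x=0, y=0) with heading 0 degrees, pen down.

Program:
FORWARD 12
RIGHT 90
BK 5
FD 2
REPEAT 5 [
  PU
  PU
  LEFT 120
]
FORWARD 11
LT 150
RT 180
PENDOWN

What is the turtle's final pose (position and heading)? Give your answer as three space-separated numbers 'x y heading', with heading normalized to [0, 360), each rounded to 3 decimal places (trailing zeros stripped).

Executing turtle program step by step:
Start: pos=(0,0), heading=0, pen down
FD 12: (0,0) -> (12,0) [heading=0, draw]
RT 90: heading 0 -> 270
BK 5: (12,0) -> (12,5) [heading=270, draw]
FD 2: (12,5) -> (12,3) [heading=270, draw]
REPEAT 5 [
  -- iteration 1/5 --
  PU: pen up
  PU: pen up
  LT 120: heading 270 -> 30
  -- iteration 2/5 --
  PU: pen up
  PU: pen up
  LT 120: heading 30 -> 150
  -- iteration 3/5 --
  PU: pen up
  PU: pen up
  LT 120: heading 150 -> 270
  -- iteration 4/5 --
  PU: pen up
  PU: pen up
  LT 120: heading 270 -> 30
  -- iteration 5/5 --
  PU: pen up
  PU: pen up
  LT 120: heading 30 -> 150
]
FD 11: (12,3) -> (2.474,8.5) [heading=150, move]
LT 150: heading 150 -> 300
RT 180: heading 300 -> 120
PD: pen down
Final: pos=(2.474,8.5), heading=120, 3 segment(s) drawn

Answer: 2.474 8.5 120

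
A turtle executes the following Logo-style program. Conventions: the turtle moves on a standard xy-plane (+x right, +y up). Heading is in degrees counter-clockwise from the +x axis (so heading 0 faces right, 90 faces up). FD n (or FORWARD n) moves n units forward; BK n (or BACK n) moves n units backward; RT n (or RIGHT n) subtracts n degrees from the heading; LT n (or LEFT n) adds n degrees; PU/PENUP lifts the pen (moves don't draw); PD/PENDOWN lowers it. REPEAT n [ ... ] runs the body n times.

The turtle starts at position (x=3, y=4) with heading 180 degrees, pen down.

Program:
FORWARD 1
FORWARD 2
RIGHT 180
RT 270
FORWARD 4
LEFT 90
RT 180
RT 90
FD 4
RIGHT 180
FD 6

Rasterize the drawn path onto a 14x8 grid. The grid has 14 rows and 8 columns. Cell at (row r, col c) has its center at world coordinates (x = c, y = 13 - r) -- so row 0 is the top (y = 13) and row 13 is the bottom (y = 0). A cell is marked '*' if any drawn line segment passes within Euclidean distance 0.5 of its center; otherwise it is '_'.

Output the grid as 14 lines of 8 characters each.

Answer: ________
________
________
*_______
*_______
*_______
*_______
*_______
*_______
****____
________
________
________
________

Derivation:
Segment 0: (3,4) -> (2,4)
Segment 1: (2,4) -> (0,4)
Segment 2: (0,4) -> (-0,8)
Segment 3: (-0,8) -> (0,4)
Segment 4: (0,4) -> (-0,10)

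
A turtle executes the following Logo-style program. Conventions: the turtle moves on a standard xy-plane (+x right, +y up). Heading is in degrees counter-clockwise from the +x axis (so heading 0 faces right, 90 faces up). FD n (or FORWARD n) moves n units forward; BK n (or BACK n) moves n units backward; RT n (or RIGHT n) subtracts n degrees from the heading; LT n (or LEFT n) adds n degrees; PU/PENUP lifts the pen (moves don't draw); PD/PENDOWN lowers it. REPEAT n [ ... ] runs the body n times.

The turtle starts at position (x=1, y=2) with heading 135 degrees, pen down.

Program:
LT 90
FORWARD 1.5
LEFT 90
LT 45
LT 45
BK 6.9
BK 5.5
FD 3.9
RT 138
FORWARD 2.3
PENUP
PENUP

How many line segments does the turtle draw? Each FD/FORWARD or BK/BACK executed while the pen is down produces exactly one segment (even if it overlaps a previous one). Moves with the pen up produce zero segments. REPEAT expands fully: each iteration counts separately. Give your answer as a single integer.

Executing turtle program step by step:
Start: pos=(1,2), heading=135, pen down
LT 90: heading 135 -> 225
FD 1.5: (1,2) -> (-0.061,0.939) [heading=225, draw]
LT 90: heading 225 -> 315
LT 45: heading 315 -> 0
LT 45: heading 0 -> 45
BK 6.9: (-0.061,0.939) -> (-4.94,-3.94) [heading=45, draw]
BK 5.5: (-4.94,-3.94) -> (-8.829,-7.829) [heading=45, draw]
FD 3.9: (-8.829,-7.829) -> (-6.071,-5.071) [heading=45, draw]
RT 138: heading 45 -> 267
FD 2.3: (-6.071,-5.071) -> (-6.191,-7.368) [heading=267, draw]
PU: pen up
PU: pen up
Final: pos=(-6.191,-7.368), heading=267, 5 segment(s) drawn
Segments drawn: 5

Answer: 5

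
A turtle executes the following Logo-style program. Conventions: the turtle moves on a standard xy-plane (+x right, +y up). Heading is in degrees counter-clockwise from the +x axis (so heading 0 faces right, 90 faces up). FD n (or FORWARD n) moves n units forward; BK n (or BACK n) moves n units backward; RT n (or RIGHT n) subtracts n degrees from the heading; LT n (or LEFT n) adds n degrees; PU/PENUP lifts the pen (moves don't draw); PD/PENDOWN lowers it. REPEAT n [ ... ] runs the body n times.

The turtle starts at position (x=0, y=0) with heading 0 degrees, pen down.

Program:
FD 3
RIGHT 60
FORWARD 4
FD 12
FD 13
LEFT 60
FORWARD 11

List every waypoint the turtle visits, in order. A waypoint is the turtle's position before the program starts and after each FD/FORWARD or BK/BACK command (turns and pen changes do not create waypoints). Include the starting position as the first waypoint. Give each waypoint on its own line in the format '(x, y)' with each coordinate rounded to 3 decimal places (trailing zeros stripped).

Answer: (0, 0)
(3, 0)
(5, -3.464)
(11, -13.856)
(17.5, -25.115)
(28.5, -25.115)

Derivation:
Executing turtle program step by step:
Start: pos=(0,0), heading=0, pen down
FD 3: (0,0) -> (3,0) [heading=0, draw]
RT 60: heading 0 -> 300
FD 4: (3,0) -> (5,-3.464) [heading=300, draw]
FD 12: (5,-3.464) -> (11,-13.856) [heading=300, draw]
FD 13: (11,-13.856) -> (17.5,-25.115) [heading=300, draw]
LT 60: heading 300 -> 0
FD 11: (17.5,-25.115) -> (28.5,-25.115) [heading=0, draw]
Final: pos=(28.5,-25.115), heading=0, 5 segment(s) drawn
Waypoints (6 total):
(0, 0)
(3, 0)
(5, -3.464)
(11, -13.856)
(17.5, -25.115)
(28.5, -25.115)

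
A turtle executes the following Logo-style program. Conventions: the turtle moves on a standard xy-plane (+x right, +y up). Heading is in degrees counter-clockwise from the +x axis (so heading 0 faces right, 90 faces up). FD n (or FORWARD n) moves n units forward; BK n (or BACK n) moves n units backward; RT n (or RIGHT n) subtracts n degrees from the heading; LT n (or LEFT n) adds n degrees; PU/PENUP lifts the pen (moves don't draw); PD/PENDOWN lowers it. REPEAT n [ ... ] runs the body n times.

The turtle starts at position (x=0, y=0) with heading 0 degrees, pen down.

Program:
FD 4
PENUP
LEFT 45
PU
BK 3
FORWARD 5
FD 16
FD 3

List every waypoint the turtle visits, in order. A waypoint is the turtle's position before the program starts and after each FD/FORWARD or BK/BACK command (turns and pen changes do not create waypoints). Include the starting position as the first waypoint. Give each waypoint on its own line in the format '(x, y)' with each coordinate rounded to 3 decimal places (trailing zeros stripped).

Executing turtle program step by step:
Start: pos=(0,0), heading=0, pen down
FD 4: (0,0) -> (4,0) [heading=0, draw]
PU: pen up
LT 45: heading 0 -> 45
PU: pen up
BK 3: (4,0) -> (1.879,-2.121) [heading=45, move]
FD 5: (1.879,-2.121) -> (5.414,1.414) [heading=45, move]
FD 16: (5.414,1.414) -> (16.728,12.728) [heading=45, move]
FD 3: (16.728,12.728) -> (18.849,14.849) [heading=45, move]
Final: pos=(18.849,14.849), heading=45, 1 segment(s) drawn
Waypoints (6 total):
(0, 0)
(4, 0)
(1.879, -2.121)
(5.414, 1.414)
(16.728, 12.728)
(18.849, 14.849)

Answer: (0, 0)
(4, 0)
(1.879, -2.121)
(5.414, 1.414)
(16.728, 12.728)
(18.849, 14.849)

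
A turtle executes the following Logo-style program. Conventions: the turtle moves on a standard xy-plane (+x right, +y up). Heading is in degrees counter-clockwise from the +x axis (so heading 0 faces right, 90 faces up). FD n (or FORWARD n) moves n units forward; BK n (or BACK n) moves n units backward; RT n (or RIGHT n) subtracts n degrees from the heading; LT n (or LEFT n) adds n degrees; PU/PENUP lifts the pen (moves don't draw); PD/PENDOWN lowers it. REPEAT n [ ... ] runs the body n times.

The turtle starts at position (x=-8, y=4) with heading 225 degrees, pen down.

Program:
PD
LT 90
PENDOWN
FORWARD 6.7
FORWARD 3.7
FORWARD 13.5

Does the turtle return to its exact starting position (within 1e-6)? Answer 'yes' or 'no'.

Answer: no

Derivation:
Executing turtle program step by step:
Start: pos=(-8,4), heading=225, pen down
PD: pen down
LT 90: heading 225 -> 315
PD: pen down
FD 6.7: (-8,4) -> (-3.262,-0.738) [heading=315, draw]
FD 3.7: (-3.262,-0.738) -> (-0.646,-3.354) [heading=315, draw]
FD 13.5: (-0.646,-3.354) -> (8.9,-12.9) [heading=315, draw]
Final: pos=(8.9,-12.9), heading=315, 3 segment(s) drawn

Start position: (-8, 4)
Final position: (8.9, -12.9)
Distance = 23.9; >= 1e-6 -> NOT closed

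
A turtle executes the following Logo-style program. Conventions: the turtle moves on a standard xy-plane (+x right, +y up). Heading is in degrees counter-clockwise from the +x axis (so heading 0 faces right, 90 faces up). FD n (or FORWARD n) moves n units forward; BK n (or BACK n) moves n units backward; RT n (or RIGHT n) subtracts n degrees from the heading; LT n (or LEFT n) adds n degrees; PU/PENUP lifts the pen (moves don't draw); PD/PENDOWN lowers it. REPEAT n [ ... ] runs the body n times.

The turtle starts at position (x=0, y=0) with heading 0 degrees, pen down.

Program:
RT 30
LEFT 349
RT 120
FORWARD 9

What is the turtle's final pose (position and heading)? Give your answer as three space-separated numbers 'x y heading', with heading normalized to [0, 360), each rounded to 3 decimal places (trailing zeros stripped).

Answer: -8.51 -2.93 199

Derivation:
Executing turtle program step by step:
Start: pos=(0,0), heading=0, pen down
RT 30: heading 0 -> 330
LT 349: heading 330 -> 319
RT 120: heading 319 -> 199
FD 9: (0,0) -> (-8.51,-2.93) [heading=199, draw]
Final: pos=(-8.51,-2.93), heading=199, 1 segment(s) drawn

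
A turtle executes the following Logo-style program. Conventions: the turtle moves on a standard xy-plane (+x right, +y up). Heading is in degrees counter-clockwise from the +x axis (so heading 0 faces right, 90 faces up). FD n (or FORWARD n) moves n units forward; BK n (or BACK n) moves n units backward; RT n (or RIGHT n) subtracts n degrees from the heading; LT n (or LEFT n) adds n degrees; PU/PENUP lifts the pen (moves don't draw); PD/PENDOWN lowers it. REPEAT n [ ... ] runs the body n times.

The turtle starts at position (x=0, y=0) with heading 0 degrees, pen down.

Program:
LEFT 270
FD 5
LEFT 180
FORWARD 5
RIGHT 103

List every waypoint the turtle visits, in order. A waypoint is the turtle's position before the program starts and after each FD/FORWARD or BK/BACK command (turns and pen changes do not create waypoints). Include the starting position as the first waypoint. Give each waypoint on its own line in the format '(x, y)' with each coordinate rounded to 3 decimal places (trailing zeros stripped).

Executing turtle program step by step:
Start: pos=(0,0), heading=0, pen down
LT 270: heading 0 -> 270
FD 5: (0,0) -> (0,-5) [heading=270, draw]
LT 180: heading 270 -> 90
FD 5: (0,-5) -> (0,0) [heading=90, draw]
RT 103: heading 90 -> 347
Final: pos=(0,0), heading=347, 2 segment(s) drawn
Waypoints (3 total):
(0, 0)
(0, -5)
(0, 0)

Answer: (0, 0)
(0, -5)
(0, 0)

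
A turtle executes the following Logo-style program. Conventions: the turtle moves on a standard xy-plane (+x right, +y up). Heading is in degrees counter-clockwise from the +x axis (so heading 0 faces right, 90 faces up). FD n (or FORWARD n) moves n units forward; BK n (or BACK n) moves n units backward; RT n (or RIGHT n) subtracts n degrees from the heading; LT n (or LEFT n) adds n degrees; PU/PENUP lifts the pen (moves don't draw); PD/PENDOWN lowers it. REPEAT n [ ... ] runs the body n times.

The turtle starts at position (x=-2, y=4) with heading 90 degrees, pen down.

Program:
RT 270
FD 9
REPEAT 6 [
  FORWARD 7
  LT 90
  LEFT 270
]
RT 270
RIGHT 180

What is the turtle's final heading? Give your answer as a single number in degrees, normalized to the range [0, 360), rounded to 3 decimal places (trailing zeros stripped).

Executing turtle program step by step:
Start: pos=(-2,4), heading=90, pen down
RT 270: heading 90 -> 180
FD 9: (-2,4) -> (-11,4) [heading=180, draw]
REPEAT 6 [
  -- iteration 1/6 --
  FD 7: (-11,4) -> (-18,4) [heading=180, draw]
  LT 90: heading 180 -> 270
  LT 270: heading 270 -> 180
  -- iteration 2/6 --
  FD 7: (-18,4) -> (-25,4) [heading=180, draw]
  LT 90: heading 180 -> 270
  LT 270: heading 270 -> 180
  -- iteration 3/6 --
  FD 7: (-25,4) -> (-32,4) [heading=180, draw]
  LT 90: heading 180 -> 270
  LT 270: heading 270 -> 180
  -- iteration 4/6 --
  FD 7: (-32,4) -> (-39,4) [heading=180, draw]
  LT 90: heading 180 -> 270
  LT 270: heading 270 -> 180
  -- iteration 5/6 --
  FD 7: (-39,4) -> (-46,4) [heading=180, draw]
  LT 90: heading 180 -> 270
  LT 270: heading 270 -> 180
  -- iteration 6/6 --
  FD 7: (-46,4) -> (-53,4) [heading=180, draw]
  LT 90: heading 180 -> 270
  LT 270: heading 270 -> 180
]
RT 270: heading 180 -> 270
RT 180: heading 270 -> 90
Final: pos=(-53,4), heading=90, 7 segment(s) drawn

Answer: 90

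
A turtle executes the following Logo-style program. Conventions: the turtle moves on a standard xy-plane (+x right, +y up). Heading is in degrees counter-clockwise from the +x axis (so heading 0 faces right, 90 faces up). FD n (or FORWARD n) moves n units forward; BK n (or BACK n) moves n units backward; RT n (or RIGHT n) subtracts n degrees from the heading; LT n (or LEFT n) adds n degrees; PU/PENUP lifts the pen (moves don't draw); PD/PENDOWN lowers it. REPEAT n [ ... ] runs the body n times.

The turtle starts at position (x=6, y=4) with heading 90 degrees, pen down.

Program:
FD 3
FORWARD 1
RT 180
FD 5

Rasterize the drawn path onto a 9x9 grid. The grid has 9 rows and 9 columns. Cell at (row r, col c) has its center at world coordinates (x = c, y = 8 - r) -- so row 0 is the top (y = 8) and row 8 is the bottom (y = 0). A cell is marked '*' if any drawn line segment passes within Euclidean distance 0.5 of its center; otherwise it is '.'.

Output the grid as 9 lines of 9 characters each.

Segment 0: (6,4) -> (6,7)
Segment 1: (6,7) -> (6,8)
Segment 2: (6,8) -> (6,3)

Answer: ......*..
......*..
......*..
......*..
......*..
......*..
.........
.........
.........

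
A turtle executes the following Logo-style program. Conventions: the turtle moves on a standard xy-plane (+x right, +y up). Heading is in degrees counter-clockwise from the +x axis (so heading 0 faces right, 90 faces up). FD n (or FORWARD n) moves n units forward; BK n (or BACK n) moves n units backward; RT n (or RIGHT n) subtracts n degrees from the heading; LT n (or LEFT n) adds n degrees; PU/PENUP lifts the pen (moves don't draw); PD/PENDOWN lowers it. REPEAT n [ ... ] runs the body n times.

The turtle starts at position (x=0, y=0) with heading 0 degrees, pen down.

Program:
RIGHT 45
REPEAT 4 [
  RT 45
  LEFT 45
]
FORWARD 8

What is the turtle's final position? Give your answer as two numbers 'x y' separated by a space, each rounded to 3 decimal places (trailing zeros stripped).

Executing turtle program step by step:
Start: pos=(0,0), heading=0, pen down
RT 45: heading 0 -> 315
REPEAT 4 [
  -- iteration 1/4 --
  RT 45: heading 315 -> 270
  LT 45: heading 270 -> 315
  -- iteration 2/4 --
  RT 45: heading 315 -> 270
  LT 45: heading 270 -> 315
  -- iteration 3/4 --
  RT 45: heading 315 -> 270
  LT 45: heading 270 -> 315
  -- iteration 4/4 --
  RT 45: heading 315 -> 270
  LT 45: heading 270 -> 315
]
FD 8: (0,0) -> (5.657,-5.657) [heading=315, draw]
Final: pos=(5.657,-5.657), heading=315, 1 segment(s) drawn

Answer: 5.657 -5.657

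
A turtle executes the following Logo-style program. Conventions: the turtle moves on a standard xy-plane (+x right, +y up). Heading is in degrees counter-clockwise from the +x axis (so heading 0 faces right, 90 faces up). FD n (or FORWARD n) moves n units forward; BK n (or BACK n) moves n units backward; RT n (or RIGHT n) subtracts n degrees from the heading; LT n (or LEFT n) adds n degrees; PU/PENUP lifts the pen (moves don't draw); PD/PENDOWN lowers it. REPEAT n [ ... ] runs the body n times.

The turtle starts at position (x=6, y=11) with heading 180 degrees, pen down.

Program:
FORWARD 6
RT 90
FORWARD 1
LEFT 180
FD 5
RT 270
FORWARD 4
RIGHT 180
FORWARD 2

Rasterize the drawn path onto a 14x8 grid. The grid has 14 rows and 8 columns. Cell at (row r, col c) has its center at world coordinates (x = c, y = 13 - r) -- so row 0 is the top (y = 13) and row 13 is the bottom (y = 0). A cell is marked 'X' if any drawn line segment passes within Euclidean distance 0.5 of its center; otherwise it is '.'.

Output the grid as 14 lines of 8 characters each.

Segment 0: (6,11) -> (0,11)
Segment 1: (0,11) -> (0,12)
Segment 2: (0,12) -> (-0,7)
Segment 3: (-0,7) -> (4,7)
Segment 4: (4,7) -> (2,7)

Answer: ........
X.......
XXXXXXX.
X.......
X.......
X.......
XXXXX...
........
........
........
........
........
........
........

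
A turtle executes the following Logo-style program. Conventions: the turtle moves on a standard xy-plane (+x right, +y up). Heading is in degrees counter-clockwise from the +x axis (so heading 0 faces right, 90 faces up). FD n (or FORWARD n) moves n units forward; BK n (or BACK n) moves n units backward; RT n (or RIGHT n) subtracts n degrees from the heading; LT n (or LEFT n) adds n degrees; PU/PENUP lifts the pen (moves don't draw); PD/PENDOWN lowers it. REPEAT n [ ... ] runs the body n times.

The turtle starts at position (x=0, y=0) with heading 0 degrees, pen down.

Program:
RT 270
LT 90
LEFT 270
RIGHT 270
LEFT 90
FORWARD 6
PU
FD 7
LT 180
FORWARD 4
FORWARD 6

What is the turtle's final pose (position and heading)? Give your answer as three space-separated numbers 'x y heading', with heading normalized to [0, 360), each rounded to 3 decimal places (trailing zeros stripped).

Executing turtle program step by step:
Start: pos=(0,0), heading=0, pen down
RT 270: heading 0 -> 90
LT 90: heading 90 -> 180
LT 270: heading 180 -> 90
RT 270: heading 90 -> 180
LT 90: heading 180 -> 270
FD 6: (0,0) -> (0,-6) [heading=270, draw]
PU: pen up
FD 7: (0,-6) -> (0,-13) [heading=270, move]
LT 180: heading 270 -> 90
FD 4: (0,-13) -> (0,-9) [heading=90, move]
FD 6: (0,-9) -> (0,-3) [heading=90, move]
Final: pos=(0,-3), heading=90, 1 segment(s) drawn

Answer: 0 -3 90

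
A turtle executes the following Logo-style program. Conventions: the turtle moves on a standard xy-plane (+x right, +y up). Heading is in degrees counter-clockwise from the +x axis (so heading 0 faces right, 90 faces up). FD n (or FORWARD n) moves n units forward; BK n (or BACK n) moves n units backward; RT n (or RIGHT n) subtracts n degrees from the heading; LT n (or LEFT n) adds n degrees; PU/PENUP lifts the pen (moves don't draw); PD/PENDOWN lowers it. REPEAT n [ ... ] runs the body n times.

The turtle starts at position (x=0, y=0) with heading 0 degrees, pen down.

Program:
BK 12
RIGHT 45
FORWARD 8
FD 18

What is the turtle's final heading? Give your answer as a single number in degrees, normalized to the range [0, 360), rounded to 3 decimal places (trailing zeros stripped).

Executing turtle program step by step:
Start: pos=(0,0), heading=0, pen down
BK 12: (0,0) -> (-12,0) [heading=0, draw]
RT 45: heading 0 -> 315
FD 8: (-12,0) -> (-6.343,-5.657) [heading=315, draw]
FD 18: (-6.343,-5.657) -> (6.385,-18.385) [heading=315, draw]
Final: pos=(6.385,-18.385), heading=315, 3 segment(s) drawn

Answer: 315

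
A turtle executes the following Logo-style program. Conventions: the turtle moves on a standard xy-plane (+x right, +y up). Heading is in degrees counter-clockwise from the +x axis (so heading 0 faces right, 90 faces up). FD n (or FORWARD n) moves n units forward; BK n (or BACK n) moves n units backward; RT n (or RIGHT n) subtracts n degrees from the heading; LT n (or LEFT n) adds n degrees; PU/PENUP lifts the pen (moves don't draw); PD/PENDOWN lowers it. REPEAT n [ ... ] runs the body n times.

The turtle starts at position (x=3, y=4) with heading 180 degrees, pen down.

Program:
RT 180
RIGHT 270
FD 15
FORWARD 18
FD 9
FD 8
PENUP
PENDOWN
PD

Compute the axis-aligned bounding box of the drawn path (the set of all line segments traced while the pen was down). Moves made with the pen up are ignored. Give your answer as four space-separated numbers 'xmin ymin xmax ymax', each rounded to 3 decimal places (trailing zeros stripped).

Answer: 3 4 3 54

Derivation:
Executing turtle program step by step:
Start: pos=(3,4), heading=180, pen down
RT 180: heading 180 -> 0
RT 270: heading 0 -> 90
FD 15: (3,4) -> (3,19) [heading=90, draw]
FD 18: (3,19) -> (3,37) [heading=90, draw]
FD 9: (3,37) -> (3,46) [heading=90, draw]
FD 8: (3,46) -> (3,54) [heading=90, draw]
PU: pen up
PD: pen down
PD: pen down
Final: pos=(3,54), heading=90, 4 segment(s) drawn

Segment endpoints: x in {3, 3, 3, 3, 3}, y in {4, 19, 37, 46, 54}
xmin=3, ymin=4, xmax=3, ymax=54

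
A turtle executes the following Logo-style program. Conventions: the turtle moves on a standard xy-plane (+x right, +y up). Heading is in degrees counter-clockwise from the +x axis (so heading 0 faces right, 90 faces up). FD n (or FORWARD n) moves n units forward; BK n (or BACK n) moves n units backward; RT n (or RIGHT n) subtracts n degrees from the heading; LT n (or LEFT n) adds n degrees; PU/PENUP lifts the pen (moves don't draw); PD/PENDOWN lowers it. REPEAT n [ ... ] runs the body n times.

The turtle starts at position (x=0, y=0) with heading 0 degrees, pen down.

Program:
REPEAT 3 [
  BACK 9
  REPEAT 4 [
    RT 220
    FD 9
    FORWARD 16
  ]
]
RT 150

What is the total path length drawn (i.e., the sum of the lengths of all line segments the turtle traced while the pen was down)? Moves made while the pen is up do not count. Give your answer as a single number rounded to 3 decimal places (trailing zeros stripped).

Answer: 327

Derivation:
Executing turtle program step by step:
Start: pos=(0,0), heading=0, pen down
REPEAT 3 [
  -- iteration 1/3 --
  BK 9: (0,0) -> (-9,0) [heading=0, draw]
  REPEAT 4 [
    -- iteration 1/4 --
    RT 220: heading 0 -> 140
    FD 9: (-9,0) -> (-15.894,5.785) [heading=140, draw]
    FD 16: (-15.894,5.785) -> (-28.151,16.07) [heading=140, draw]
    -- iteration 2/4 --
    RT 220: heading 140 -> 280
    FD 9: (-28.151,16.07) -> (-26.588,7.206) [heading=280, draw]
    FD 16: (-26.588,7.206) -> (-23.81,-8.551) [heading=280, draw]
    -- iteration 3/4 --
    RT 220: heading 280 -> 60
    FD 9: (-23.81,-8.551) -> (-19.31,-0.756) [heading=60, draw]
    FD 16: (-19.31,-0.756) -> (-11.31,13.1) [heading=60, draw]
    -- iteration 4/4 --
    RT 220: heading 60 -> 200
    FD 9: (-11.31,13.1) -> (-19.767,10.022) [heading=200, draw]
    FD 16: (-19.767,10.022) -> (-34.802,4.55) [heading=200, draw]
  ]
  -- iteration 2/3 --
  BK 9: (-34.802,4.55) -> (-26.345,7.628) [heading=200, draw]
  REPEAT 4 [
    -- iteration 1/4 --
    RT 220: heading 200 -> 340
    FD 9: (-26.345,7.628) -> (-17.888,4.55) [heading=340, draw]
    FD 16: (-17.888,4.55) -> (-2.853,-0.923) [heading=340, draw]
    -- iteration 2/4 --
    RT 220: heading 340 -> 120
    FD 9: (-2.853,-0.923) -> (-7.353,6.872) [heading=120, draw]
    FD 16: (-7.353,6.872) -> (-15.353,20.728) [heading=120, draw]
    -- iteration 3/4 --
    RT 220: heading 120 -> 260
    FD 9: (-15.353,20.728) -> (-16.916,11.865) [heading=260, draw]
    FD 16: (-16.916,11.865) -> (-19.694,-3.892) [heading=260, draw]
    -- iteration 4/4 --
    RT 220: heading 260 -> 40
    FD 9: (-19.694,-3.892) -> (-12.799,1.893) [heading=40, draw]
    FD 16: (-12.799,1.893) -> (-0.543,12.177) [heading=40, draw]
  ]
  -- iteration 3/3 --
  BK 9: (-0.543,12.177) -> (-7.437,6.392) [heading=40, draw]
  REPEAT 4 [
    -- iteration 1/4 --
    RT 220: heading 40 -> 180
    FD 9: (-7.437,6.392) -> (-16.437,6.392) [heading=180, draw]
    FD 16: (-16.437,6.392) -> (-32.437,6.392) [heading=180, draw]
    -- iteration 2/4 --
    RT 220: heading 180 -> 320
    FD 9: (-32.437,6.392) -> (-25.543,0.607) [heading=320, draw]
    FD 16: (-25.543,0.607) -> (-13.286,-9.677) [heading=320, draw]
    -- iteration 3/4 --
    RT 220: heading 320 -> 100
    FD 9: (-13.286,-9.677) -> (-14.849,-0.814) [heading=100, draw]
    FD 16: (-14.849,-0.814) -> (-17.627,14.943) [heading=100, draw]
    -- iteration 4/4 --
    RT 220: heading 100 -> 240
    FD 9: (-17.627,14.943) -> (-22.127,7.149) [heading=240, draw]
    FD 16: (-22.127,7.149) -> (-30.127,-6.708) [heading=240, draw]
  ]
]
RT 150: heading 240 -> 90
Final: pos=(-30.127,-6.708), heading=90, 27 segment(s) drawn

Segment lengths:
  seg 1: (0,0) -> (-9,0), length = 9
  seg 2: (-9,0) -> (-15.894,5.785), length = 9
  seg 3: (-15.894,5.785) -> (-28.151,16.07), length = 16
  seg 4: (-28.151,16.07) -> (-26.588,7.206), length = 9
  seg 5: (-26.588,7.206) -> (-23.81,-8.551), length = 16
  seg 6: (-23.81,-8.551) -> (-19.31,-0.756), length = 9
  seg 7: (-19.31,-0.756) -> (-11.31,13.1), length = 16
  seg 8: (-11.31,13.1) -> (-19.767,10.022), length = 9
  seg 9: (-19.767,10.022) -> (-34.802,4.55), length = 16
  seg 10: (-34.802,4.55) -> (-26.345,7.628), length = 9
  seg 11: (-26.345,7.628) -> (-17.888,4.55), length = 9
  seg 12: (-17.888,4.55) -> (-2.853,-0.923), length = 16
  seg 13: (-2.853,-0.923) -> (-7.353,6.872), length = 9
  seg 14: (-7.353,6.872) -> (-15.353,20.728), length = 16
  seg 15: (-15.353,20.728) -> (-16.916,11.865), length = 9
  seg 16: (-16.916,11.865) -> (-19.694,-3.892), length = 16
  seg 17: (-19.694,-3.892) -> (-12.799,1.893), length = 9
  seg 18: (-12.799,1.893) -> (-0.543,12.177), length = 16
  seg 19: (-0.543,12.177) -> (-7.437,6.392), length = 9
  seg 20: (-7.437,6.392) -> (-16.437,6.392), length = 9
  seg 21: (-16.437,6.392) -> (-32.437,6.392), length = 16
  seg 22: (-32.437,6.392) -> (-25.543,0.607), length = 9
  seg 23: (-25.543,0.607) -> (-13.286,-9.677), length = 16
  seg 24: (-13.286,-9.677) -> (-14.849,-0.814), length = 9
  seg 25: (-14.849,-0.814) -> (-17.627,14.943), length = 16
  seg 26: (-17.627,14.943) -> (-22.127,7.149), length = 9
  seg 27: (-22.127,7.149) -> (-30.127,-6.708), length = 16
Total = 327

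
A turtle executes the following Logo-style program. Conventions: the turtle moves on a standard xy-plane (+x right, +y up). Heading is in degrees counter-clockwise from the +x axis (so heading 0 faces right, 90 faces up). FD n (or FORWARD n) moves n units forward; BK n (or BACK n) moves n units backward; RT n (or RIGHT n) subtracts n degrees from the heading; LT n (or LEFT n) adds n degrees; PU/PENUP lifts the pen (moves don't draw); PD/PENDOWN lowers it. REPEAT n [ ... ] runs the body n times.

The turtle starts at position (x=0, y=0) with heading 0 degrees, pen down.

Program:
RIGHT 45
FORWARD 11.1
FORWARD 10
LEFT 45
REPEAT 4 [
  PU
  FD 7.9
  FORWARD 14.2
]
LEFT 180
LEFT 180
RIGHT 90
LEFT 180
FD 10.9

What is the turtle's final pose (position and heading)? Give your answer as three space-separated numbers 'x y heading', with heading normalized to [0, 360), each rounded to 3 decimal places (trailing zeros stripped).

Executing turtle program step by step:
Start: pos=(0,0), heading=0, pen down
RT 45: heading 0 -> 315
FD 11.1: (0,0) -> (7.849,-7.849) [heading=315, draw]
FD 10: (7.849,-7.849) -> (14.92,-14.92) [heading=315, draw]
LT 45: heading 315 -> 0
REPEAT 4 [
  -- iteration 1/4 --
  PU: pen up
  FD 7.9: (14.92,-14.92) -> (22.82,-14.92) [heading=0, move]
  FD 14.2: (22.82,-14.92) -> (37.02,-14.92) [heading=0, move]
  -- iteration 2/4 --
  PU: pen up
  FD 7.9: (37.02,-14.92) -> (44.92,-14.92) [heading=0, move]
  FD 14.2: (44.92,-14.92) -> (59.12,-14.92) [heading=0, move]
  -- iteration 3/4 --
  PU: pen up
  FD 7.9: (59.12,-14.92) -> (67.02,-14.92) [heading=0, move]
  FD 14.2: (67.02,-14.92) -> (81.22,-14.92) [heading=0, move]
  -- iteration 4/4 --
  PU: pen up
  FD 7.9: (81.22,-14.92) -> (89.12,-14.92) [heading=0, move]
  FD 14.2: (89.12,-14.92) -> (103.32,-14.92) [heading=0, move]
]
LT 180: heading 0 -> 180
LT 180: heading 180 -> 0
RT 90: heading 0 -> 270
LT 180: heading 270 -> 90
FD 10.9: (103.32,-14.92) -> (103.32,-4.02) [heading=90, move]
Final: pos=(103.32,-4.02), heading=90, 2 segment(s) drawn

Answer: 103.32 -4.02 90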